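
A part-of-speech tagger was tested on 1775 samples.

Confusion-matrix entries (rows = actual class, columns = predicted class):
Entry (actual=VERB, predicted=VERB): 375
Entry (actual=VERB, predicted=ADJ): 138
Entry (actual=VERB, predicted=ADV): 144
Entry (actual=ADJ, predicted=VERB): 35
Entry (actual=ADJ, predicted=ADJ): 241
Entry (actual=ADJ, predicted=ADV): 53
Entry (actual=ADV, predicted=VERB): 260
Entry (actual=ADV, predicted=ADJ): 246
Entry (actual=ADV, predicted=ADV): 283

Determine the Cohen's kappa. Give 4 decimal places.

0.2687

Observed agreement pₒ = trace/N = 899/1775 = 0.50648
Expected agreement pₑ = Σ (rowᵢ·colᵢ)/N² = (657·670 + 329·625 + 789·480)/1775² = 0.32518
κ = (pₒ − pₑ)/(1 − pₑ) = (0.50648 − 0.32518)/(1 − 0.32518) = 0.2687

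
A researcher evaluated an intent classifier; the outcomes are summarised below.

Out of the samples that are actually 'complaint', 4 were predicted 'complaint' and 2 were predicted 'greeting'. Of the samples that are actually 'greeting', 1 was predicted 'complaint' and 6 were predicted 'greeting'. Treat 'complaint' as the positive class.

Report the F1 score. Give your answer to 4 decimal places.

0.7273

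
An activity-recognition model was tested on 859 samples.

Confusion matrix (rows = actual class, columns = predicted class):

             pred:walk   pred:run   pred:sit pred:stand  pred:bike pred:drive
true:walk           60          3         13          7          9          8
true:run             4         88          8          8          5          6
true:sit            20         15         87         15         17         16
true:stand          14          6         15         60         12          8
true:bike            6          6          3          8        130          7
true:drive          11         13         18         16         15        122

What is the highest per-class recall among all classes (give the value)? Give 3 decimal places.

Per-class recall (TP/(TP+FN)):
  walk: TP=60, FN=3+13+7+9+8=40 → 60/100 = 0.6000
  run: TP=88, FN=4+8+8+5+6=31 → 88/119 = 0.7395
  sit: TP=87, FN=20+15+15+17+16=83 → 87/170 = 0.5118
  stand: TP=60, FN=14+6+15+12+8=55 → 60/115 = 0.5217
  bike: TP=130, FN=6+6+3+8+7=30 → 130/160 = 0.8125
  drive: TP=122, FN=11+13+18+16+15=73 → 122/195 = 0.6256
Highest is class 'bike' with recall = 0.813.

0.813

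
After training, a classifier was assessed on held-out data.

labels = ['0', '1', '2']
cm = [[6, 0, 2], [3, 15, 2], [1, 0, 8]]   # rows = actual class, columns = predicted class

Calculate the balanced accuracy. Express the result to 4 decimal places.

Balanced accuracy = mean of per-class recall.
  0: recall = 6/8 = 0.75000
  1: recall = 15/20 = 0.75000
  2: recall = 8/9 = 0.88889
Mean = (0.75000 + 0.75000 + 0.88889) / 3 = 0.7963

0.7963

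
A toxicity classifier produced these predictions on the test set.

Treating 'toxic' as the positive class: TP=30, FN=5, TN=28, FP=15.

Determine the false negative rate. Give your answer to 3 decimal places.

0.143

FNR = FN/(FN+TP) = 5/(5+30) = 0.143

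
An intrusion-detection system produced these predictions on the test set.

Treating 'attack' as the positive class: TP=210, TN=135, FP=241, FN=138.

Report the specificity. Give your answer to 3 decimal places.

Specificity = TN/(TN+FP) = 135/(135+241) = 0.359

0.359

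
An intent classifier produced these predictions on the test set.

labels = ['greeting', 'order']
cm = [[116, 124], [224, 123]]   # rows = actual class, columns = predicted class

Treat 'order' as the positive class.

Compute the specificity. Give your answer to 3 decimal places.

Specificity = TN/(TN+FP) = 116/(116+124) = 0.483

0.483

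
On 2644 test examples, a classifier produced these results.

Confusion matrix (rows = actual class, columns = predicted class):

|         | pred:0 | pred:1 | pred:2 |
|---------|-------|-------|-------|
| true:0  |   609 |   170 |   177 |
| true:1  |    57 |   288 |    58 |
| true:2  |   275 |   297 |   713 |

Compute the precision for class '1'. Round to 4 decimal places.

0.3815

Treat '1' as positive and all other classes as negative.
precision = TP/(TP+FP).
1: TP=288, FP=170+297=467 → 288/755 = 0.38146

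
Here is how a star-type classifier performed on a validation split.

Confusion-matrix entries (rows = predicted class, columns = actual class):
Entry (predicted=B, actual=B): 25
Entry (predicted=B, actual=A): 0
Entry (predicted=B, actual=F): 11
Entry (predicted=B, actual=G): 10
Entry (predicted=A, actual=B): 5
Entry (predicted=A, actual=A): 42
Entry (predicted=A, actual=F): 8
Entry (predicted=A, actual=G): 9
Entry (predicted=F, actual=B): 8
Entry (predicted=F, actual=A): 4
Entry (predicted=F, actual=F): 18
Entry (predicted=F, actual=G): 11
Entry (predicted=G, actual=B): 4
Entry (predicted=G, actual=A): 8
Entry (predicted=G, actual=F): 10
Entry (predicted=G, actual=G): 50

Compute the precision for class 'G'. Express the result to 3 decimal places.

One-vs-rest for 'G': TP = diagonal; FP = other classes predicted 'G'; FN = 'G' predicted as other.
precision = TP/(TP+FP).
G: TP=50, FP=4+8+10=22 → 50/72 = 0.6944

0.694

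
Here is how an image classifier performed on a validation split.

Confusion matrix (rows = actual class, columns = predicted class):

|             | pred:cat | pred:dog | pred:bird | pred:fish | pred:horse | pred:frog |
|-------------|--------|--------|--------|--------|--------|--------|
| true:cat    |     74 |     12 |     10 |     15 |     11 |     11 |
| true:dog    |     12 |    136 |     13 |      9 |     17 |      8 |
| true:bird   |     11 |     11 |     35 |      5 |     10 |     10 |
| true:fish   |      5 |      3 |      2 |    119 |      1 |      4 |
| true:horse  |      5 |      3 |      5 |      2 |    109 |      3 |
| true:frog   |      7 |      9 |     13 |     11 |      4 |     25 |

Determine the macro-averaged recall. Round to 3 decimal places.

0.632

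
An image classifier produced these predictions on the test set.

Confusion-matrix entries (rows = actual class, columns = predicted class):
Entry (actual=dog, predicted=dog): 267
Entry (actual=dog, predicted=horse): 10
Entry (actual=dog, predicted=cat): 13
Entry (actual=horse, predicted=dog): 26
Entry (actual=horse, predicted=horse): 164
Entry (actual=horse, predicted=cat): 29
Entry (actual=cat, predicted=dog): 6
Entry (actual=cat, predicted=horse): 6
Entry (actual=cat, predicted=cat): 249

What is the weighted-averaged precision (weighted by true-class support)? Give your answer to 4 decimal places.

0.8855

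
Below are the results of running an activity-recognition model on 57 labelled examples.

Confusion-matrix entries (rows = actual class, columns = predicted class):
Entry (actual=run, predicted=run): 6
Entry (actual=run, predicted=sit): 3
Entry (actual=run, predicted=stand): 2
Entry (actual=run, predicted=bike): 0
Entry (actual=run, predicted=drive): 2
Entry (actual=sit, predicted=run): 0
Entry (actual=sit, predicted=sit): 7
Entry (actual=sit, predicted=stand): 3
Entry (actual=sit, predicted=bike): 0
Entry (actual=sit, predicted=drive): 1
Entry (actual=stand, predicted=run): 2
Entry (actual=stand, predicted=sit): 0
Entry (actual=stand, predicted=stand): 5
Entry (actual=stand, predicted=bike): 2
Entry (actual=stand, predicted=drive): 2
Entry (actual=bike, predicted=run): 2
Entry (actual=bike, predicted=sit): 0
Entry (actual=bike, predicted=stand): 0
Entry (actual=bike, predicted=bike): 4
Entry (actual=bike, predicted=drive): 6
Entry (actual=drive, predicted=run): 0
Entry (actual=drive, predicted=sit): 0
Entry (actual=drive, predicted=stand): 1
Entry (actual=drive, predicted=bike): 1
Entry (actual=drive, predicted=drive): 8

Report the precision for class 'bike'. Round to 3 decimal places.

0.571

Take TP from the diagonal, FP from the rest of the 'bike' prediction marginal, FN from the rest of the 'bike' actual marginal.
precision = TP/(TP+FP).
bike: TP=4, FP=0+0+2+1=3 → 4/7 = 0.5714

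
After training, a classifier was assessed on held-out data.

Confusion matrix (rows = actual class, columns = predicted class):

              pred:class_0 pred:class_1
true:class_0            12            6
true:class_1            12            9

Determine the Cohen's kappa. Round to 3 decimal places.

0.093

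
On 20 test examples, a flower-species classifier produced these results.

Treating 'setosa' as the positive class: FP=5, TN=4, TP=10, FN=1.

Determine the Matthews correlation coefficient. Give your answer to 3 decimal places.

0.406

MCC = (TP·TN − FP·FN) / √((TP+FP)(TP+FN)(TN+FP)(TN+FN))
Numerator = 10·4 − 5·1 = 35
Denominator = √(15·11·9·5) = √7425 = 86.1684
MCC = 35 / 86.1684 = 0.406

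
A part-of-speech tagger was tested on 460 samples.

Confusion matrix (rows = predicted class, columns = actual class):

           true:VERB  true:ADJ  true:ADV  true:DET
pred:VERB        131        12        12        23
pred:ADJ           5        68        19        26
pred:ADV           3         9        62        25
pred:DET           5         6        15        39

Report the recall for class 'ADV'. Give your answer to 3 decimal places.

Treat 'ADV' as positive and all other classes as negative.
recall = TP/(TP+FN).
ADV: TP=62, FN=12+19+15=46 → 62/108 = 0.5741

0.574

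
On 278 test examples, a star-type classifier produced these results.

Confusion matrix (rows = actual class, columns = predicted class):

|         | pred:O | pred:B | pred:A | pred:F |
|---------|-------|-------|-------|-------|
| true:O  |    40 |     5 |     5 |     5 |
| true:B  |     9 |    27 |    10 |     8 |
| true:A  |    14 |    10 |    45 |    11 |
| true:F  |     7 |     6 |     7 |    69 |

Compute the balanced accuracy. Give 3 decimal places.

Balanced accuracy = mean of per-class recall.
  O: recall = 40/55 = 0.7273
  B: recall = 27/54 = 0.5000
  A: recall = 45/80 = 0.5625
  F: recall = 69/89 = 0.7753
Mean = (0.7273 + 0.5000 + 0.5625 + 0.7753) / 4 = 0.641

0.641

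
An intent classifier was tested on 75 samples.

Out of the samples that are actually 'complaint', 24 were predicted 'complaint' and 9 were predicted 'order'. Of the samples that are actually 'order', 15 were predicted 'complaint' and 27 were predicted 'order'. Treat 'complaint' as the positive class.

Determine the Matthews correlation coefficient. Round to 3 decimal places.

0.368

MCC = (TP·TN − FP·FN) / √((TP+FP)(TP+FN)(TN+FP)(TN+FN))
Numerator = 24·27 − 15·9 = 513
Denominator = √(39·33·42·36) = √1945944 = 1394.9710
MCC = 513 / 1394.9710 = 0.368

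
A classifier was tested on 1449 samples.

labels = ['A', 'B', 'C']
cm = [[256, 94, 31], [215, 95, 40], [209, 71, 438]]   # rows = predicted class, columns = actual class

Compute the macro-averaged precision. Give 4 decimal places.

0.5178

Per-class precision (TP/(TP+FP)):
  A: TP=256, FP=94+31=125 → 256/381 = 0.67192
  B: TP=95, FP=215+40=255 → 95/350 = 0.27143
  C: TP=438, FP=209+71=280 → 438/718 = 0.61003
Macro-precision = mean = (0.67192 + 0.27143 + 0.61003) / 3 = 0.5178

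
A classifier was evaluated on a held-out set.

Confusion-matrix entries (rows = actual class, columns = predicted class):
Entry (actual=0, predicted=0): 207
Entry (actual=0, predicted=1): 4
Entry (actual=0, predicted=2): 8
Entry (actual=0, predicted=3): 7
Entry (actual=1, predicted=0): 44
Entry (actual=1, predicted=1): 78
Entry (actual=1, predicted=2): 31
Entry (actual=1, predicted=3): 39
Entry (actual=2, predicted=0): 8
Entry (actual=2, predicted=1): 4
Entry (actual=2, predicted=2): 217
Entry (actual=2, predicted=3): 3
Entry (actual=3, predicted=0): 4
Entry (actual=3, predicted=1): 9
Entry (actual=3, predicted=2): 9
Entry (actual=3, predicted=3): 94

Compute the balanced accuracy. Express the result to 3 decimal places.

0.767

Balanced accuracy = mean of per-class recall.
  0: recall = 207/226 = 0.9159
  1: recall = 78/192 = 0.4063
  2: recall = 217/232 = 0.9353
  3: recall = 94/116 = 0.8103
Mean = (0.9159 + 0.4063 + 0.9353 + 0.8103) / 4 = 0.767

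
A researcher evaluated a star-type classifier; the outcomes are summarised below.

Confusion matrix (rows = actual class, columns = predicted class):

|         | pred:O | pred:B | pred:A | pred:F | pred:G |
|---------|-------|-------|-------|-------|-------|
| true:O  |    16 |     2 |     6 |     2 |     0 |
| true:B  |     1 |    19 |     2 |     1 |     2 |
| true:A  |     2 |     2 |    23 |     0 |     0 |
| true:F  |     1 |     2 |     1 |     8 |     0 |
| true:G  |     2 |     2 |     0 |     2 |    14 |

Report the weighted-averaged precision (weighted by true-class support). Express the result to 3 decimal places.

Per-class precision (TP/(TP+FP)):
  O: TP=16, FP=1+2+1+2=6 → 16/22 = 0.7273
  B: TP=19, FP=2+2+2+2=8 → 19/27 = 0.7037
  A: TP=23, FP=6+2+1+0=9 → 23/32 = 0.7188
  F: TP=8, FP=2+1+0+2=5 → 8/13 = 0.6154
  G: TP=14, FP=0+2+0+0=2 → 14/16 = 0.8750
Weighted-precision = Σ (supportᵢ/N)·precisionᵢ with N=110: (26/110)·0.7273 + (25/110)·0.7037 + (27/110)·0.7188 + (12/110)·0.6154 + (20/110)·0.8750 = 0.734

0.734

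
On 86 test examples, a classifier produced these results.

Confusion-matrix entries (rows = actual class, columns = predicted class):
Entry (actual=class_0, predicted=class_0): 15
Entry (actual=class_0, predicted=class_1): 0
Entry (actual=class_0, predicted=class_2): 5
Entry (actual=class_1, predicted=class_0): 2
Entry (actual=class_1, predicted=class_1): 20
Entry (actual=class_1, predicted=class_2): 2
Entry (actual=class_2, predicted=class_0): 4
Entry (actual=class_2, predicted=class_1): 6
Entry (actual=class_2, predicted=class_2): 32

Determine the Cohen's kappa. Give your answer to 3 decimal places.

0.653

Observed agreement pₒ = trace/N = 67/86 = 0.7791
Expected agreement pₑ = Σ (rowᵢ·colᵢ)/N² = (20·21 + 24·26 + 42·39)/86² = 0.3626
κ = (pₒ − pₑ)/(1 − pₑ) = (0.7791 − 0.3626)/(1 − 0.3626) = 0.653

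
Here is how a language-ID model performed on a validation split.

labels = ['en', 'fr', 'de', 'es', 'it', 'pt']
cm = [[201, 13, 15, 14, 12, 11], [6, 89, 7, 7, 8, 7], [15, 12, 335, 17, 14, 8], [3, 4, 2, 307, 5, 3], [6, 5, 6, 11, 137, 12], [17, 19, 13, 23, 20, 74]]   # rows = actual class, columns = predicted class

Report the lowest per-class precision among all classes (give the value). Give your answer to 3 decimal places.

0.627

Per-class precision (TP/(TP+FP)):
  en: TP=201, FP=6+15+3+6+17=47 → 201/248 = 0.8105
  fr: TP=89, FP=13+12+4+5+19=53 → 89/142 = 0.6268
  de: TP=335, FP=15+7+2+6+13=43 → 335/378 = 0.8862
  es: TP=307, FP=14+7+17+11+23=72 → 307/379 = 0.8100
  it: TP=137, FP=12+8+14+5+20=59 → 137/196 = 0.6990
  pt: TP=74, FP=11+7+8+3+12=41 → 74/115 = 0.6435
Lowest is class 'fr' with precision = 0.627.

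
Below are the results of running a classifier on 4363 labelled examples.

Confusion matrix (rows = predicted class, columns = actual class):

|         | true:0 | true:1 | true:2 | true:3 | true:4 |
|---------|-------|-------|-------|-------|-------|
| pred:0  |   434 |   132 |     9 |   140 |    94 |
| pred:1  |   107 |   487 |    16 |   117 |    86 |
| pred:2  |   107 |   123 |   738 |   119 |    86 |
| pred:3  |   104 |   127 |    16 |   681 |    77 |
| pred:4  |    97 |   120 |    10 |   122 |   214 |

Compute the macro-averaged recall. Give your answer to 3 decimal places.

0.580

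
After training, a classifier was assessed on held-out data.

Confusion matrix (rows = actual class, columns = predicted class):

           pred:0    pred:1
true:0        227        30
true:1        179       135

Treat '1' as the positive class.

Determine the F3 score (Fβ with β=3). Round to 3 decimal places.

Fβ = (1+β²)·TP / ((1+β²)·TP + β²·FN + FP), with β²=9
= 10·135 / (10·135 + 9·179 + 30) = 0.451

0.451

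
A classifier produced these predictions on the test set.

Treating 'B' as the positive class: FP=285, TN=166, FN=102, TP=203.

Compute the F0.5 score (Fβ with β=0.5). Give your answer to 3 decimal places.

0.450

Fβ = (1+β²)·TP / ((1+β²)·TP + β²·FN + FP), with β²=1/4
= 1.25·203 / (1.25·203 + 0.25·102 + 285) = 0.450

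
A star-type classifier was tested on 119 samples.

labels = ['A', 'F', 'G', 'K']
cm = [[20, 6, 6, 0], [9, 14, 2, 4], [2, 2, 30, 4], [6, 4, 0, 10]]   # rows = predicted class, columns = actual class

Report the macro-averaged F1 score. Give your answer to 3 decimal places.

0.601

Per-class F1 score (2·TP/(2·TP+FP+FN)):
  A: TP=20, FP=6+6+0=12, FN=9+2+6=17 → 40/69 = 0.5797
  F: TP=14, FP=9+2+4=15, FN=6+2+4=12 → 28/55 = 0.5091
  G: TP=30, FP=2+2+4=8, FN=6+2+0=8 → 60/76 = 0.7895
  K: TP=10, FP=6+4+0=10, FN=0+4+4=8 → 20/38 = 0.5263
Macro-F1 score = mean = (0.5797 + 0.5091 + 0.7895 + 0.5263) / 4 = 0.601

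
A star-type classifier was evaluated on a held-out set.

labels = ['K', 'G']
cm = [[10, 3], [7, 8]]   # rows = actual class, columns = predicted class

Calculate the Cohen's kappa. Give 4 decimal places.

0.2965

Observed agreement pₒ = trace/N = 18/28 = 0.64286
Expected agreement pₑ = Σ (rowᵢ·colᵢ)/N² = (13·17 + 15·11)/28² = 0.49235
κ = (pₒ − pₑ)/(1 − pₑ) = (0.64286 − 0.49235)/(1 − 0.49235) = 0.2965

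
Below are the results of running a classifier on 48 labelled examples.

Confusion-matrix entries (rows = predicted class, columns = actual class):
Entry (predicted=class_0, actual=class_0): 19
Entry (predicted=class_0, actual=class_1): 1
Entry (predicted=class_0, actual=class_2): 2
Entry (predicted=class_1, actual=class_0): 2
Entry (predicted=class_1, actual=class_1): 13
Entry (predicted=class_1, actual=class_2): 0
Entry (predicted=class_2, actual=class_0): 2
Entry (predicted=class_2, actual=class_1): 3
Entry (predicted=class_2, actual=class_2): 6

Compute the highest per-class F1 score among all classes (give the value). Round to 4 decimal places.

Per-class F1 score (2·TP/(2·TP+FP+FN)):
  class_0: TP=19, FP=1+2=3, FN=2+2=4 → 38/45 = 0.84444
  class_1: TP=13, FP=2+0=2, FN=1+3=4 → 26/32 = 0.81250
  class_2: TP=6, FP=2+3=5, FN=2+0=2 → 12/19 = 0.63158
Highest is class 'class_0' with F1 score = 0.8444.

0.8444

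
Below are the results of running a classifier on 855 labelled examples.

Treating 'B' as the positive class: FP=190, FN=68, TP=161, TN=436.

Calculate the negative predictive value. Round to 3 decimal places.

0.865

NPV = TN/(TN+FN) = 436/(436+68) = 0.865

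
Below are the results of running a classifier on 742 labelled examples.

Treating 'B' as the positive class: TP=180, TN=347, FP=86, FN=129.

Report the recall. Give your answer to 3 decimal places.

Recall = TP/(TP+FN) = 180/(180+129) = 180/309 = 0.583

0.583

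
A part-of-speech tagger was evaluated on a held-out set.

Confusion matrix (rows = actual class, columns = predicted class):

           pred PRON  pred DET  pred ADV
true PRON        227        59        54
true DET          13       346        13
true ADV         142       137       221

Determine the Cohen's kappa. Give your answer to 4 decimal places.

0.4900

Observed agreement pₒ = trace/N = 794/1212 = 0.65512
Expected agreement pₑ = Σ (rowᵢ·colᵢ)/N² = (340·382 + 372·542 + 500·288)/1212² = 0.32370
κ = (pₒ − pₑ)/(1 − pₑ) = (0.65512 − 0.32370)/(1 − 0.32370) = 0.4900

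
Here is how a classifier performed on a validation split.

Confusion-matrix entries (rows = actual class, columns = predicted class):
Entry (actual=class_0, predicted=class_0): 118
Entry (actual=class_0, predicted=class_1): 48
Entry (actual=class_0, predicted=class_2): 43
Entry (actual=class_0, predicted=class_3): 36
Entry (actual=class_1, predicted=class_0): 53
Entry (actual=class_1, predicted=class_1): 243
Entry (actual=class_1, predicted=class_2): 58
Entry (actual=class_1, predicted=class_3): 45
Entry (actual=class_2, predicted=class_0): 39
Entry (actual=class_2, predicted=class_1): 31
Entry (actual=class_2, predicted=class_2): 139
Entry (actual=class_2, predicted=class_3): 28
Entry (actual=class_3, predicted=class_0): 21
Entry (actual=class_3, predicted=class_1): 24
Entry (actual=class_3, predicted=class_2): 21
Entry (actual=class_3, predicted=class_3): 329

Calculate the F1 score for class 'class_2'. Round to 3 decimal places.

0.558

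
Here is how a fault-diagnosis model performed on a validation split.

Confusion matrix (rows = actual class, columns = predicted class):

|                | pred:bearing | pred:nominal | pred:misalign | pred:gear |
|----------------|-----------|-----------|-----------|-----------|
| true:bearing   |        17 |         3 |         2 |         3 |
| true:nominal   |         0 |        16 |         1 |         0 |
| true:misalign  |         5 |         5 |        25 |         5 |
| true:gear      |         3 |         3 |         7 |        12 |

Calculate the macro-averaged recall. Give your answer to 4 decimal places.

Per-class recall (TP/(TP+FN)):
  bearing: TP=17, FN=3+2+3=8 → 17/25 = 0.68000
  nominal: TP=16, FN=0+1+0=1 → 16/17 = 0.94118
  misalign: TP=25, FN=5+5+5=15 → 25/40 = 0.62500
  gear: TP=12, FN=3+3+7=13 → 12/25 = 0.48000
Macro-recall = mean = (0.68000 + 0.94118 + 0.62500 + 0.48000) / 4 = 0.6815

0.6815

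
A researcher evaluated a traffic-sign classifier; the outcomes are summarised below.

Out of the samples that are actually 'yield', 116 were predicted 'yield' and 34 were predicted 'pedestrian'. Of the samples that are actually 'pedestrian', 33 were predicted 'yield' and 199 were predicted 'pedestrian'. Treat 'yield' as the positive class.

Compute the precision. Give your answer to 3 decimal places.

0.779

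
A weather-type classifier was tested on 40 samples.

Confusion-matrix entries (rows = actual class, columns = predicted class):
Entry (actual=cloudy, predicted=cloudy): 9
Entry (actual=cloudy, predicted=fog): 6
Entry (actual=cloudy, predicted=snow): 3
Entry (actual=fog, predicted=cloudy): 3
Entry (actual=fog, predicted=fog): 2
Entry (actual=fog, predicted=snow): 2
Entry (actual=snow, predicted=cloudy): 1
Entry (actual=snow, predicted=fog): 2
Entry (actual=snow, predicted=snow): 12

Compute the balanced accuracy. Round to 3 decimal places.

Balanced accuracy = mean of per-class recall.
  cloudy: recall = 9/18 = 0.5000
  fog: recall = 2/7 = 0.2857
  snow: recall = 12/15 = 0.8000
Mean = (0.5000 + 0.2857 + 0.8000) / 3 = 0.529

0.529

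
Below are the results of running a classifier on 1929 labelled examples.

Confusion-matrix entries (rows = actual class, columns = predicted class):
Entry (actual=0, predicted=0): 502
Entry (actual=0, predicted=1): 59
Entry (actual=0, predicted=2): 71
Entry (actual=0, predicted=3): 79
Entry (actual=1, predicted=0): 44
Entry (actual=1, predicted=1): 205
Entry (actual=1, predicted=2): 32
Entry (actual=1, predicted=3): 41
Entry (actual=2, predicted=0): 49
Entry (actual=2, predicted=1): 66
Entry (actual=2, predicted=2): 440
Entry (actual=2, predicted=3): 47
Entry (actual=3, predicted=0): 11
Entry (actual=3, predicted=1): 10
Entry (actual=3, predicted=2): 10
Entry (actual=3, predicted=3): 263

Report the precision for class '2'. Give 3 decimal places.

One-vs-rest for '2': TP = diagonal; FP = other classes predicted '2'; FN = '2' predicted as other.
precision = TP/(TP+FP).
2: TP=440, FP=71+32+10=113 → 440/553 = 0.7957

0.796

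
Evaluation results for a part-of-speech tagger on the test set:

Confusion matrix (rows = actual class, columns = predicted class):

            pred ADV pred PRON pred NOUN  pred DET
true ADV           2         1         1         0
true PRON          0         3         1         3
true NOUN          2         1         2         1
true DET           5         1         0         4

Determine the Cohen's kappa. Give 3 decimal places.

0.210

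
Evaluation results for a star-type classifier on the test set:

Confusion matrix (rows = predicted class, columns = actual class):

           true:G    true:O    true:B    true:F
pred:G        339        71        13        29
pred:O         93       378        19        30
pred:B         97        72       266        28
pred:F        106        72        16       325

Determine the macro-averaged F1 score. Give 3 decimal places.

0.671

Per-class F1 score (2·TP/(2·TP+FP+FN)):
  G: TP=339, FP=71+13+29=113, FN=93+97+106=296 → 678/1087 = 0.6237
  O: TP=378, FP=93+19+30=142, FN=71+72+72=215 → 756/1113 = 0.6792
  B: TP=266, FP=97+72+28=197, FN=13+19+16=48 → 532/777 = 0.6847
  F: TP=325, FP=106+72+16=194, FN=29+30+28=87 → 650/931 = 0.6982
Macro-F1 score = mean = (0.6237 + 0.6792 + 0.6847 + 0.6982) / 4 = 0.671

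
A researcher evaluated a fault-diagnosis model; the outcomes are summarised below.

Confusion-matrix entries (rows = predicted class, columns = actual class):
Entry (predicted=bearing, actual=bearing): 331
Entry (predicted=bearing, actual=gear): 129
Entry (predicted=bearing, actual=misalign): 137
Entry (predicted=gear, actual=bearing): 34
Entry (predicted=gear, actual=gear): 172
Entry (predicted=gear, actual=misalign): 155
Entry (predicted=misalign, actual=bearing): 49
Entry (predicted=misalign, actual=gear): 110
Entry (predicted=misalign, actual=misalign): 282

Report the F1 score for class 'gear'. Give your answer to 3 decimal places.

0.446

F1 score = 2·TP/(2·TP+FP+FN).
gear: TP=172, FP=34+155=189, FN=129+110=239 → 344/772 = 0.4456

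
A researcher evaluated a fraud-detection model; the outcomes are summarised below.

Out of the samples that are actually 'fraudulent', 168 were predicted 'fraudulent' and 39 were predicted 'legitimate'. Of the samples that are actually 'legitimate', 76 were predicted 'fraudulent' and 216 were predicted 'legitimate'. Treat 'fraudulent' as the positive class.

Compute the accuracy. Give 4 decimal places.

0.7695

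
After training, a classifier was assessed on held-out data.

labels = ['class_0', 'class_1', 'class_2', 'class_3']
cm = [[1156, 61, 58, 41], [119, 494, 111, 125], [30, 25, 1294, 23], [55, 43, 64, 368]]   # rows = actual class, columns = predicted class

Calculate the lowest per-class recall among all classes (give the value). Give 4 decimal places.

0.5819

Per-class recall (TP/(TP+FN)):
  class_0: TP=1156, FN=61+58+41=160 → 1156/1316 = 0.87842
  class_1: TP=494, FN=119+111+125=355 → 494/849 = 0.58186
  class_2: TP=1294, FN=30+25+23=78 → 1294/1372 = 0.94315
  class_3: TP=368, FN=55+43+64=162 → 368/530 = 0.69434
Lowest is class 'class_1' with recall = 0.5819.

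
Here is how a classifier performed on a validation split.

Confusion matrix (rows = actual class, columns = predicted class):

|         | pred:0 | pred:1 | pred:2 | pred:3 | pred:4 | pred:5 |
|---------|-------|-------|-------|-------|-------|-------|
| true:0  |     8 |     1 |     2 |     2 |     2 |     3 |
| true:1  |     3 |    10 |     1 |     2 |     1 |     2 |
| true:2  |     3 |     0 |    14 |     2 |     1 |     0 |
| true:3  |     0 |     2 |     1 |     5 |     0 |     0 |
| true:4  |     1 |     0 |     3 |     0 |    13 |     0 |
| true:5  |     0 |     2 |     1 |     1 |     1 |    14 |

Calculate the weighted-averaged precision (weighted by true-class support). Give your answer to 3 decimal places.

0.640

Per-class precision (TP/(TP+FP)):
  0: TP=8, FP=3+3+0+1+0=7 → 8/15 = 0.5333
  1: TP=10, FP=1+0+2+0+2=5 → 10/15 = 0.6667
  2: TP=14, FP=2+1+1+3+1=8 → 14/22 = 0.6364
  3: TP=5, FP=2+2+2+0+1=7 → 5/12 = 0.4167
  4: TP=13, FP=2+1+1+0+1=5 → 13/18 = 0.7222
  5: TP=14, FP=3+2+0+0+0=5 → 14/19 = 0.7368
Weighted-precision = Σ (supportᵢ/N)·precisionᵢ with N=101: (18/101)·0.5333 + (19/101)·0.6667 + (20/101)·0.6364 + (8/101)·0.4167 + (17/101)·0.7222 + (19/101)·0.7368 = 0.640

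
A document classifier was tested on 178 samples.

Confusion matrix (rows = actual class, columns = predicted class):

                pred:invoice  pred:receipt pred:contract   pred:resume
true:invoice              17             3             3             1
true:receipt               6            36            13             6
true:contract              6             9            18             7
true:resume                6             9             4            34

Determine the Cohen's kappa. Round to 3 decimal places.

Observed agreement pₒ = trace/N = 105/178 = 0.5899
Expected agreement pₑ = Σ (rowᵢ·colᵢ)/N² = (24·35 + 61·57 + 40·38 + 53·48)/178² = 0.2645
κ = (pₒ − pₑ)/(1 − pₑ) = (0.5899 − 0.2645)/(1 − 0.2645) = 0.442

0.442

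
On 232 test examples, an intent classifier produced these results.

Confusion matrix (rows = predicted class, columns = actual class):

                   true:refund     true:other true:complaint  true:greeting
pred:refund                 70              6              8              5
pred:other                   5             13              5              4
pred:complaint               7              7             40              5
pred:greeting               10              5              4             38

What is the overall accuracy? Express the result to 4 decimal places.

0.6940

Accuracy = trace / total = (70+13+40+38=161) / 232 = 161/232 = 0.6940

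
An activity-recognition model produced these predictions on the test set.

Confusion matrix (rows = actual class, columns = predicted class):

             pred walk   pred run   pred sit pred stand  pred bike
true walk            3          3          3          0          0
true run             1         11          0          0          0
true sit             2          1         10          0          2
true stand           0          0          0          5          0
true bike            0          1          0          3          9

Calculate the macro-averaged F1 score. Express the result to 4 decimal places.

Per-class F1 score (2·TP/(2·TP+FP+FN)):
  walk: TP=3, FP=1+2+0+0=3, FN=3+3+0+0=6 → 6/15 = 0.40000
  run: TP=11, FP=3+1+0+1=5, FN=1+0+0+0=1 → 22/28 = 0.78571
  sit: TP=10, FP=3+0+0+0=3, FN=2+1+0+2=5 → 20/28 = 0.71429
  stand: TP=5, FP=0+0+0+3=3, FN=0+0+0+0=0 → 10/13 = 0.76923
  bike: TP=9, FP=0+0+2+0=2, FN=0+1+0+3=4 → 18/24 = 0.75000
Macro-F1 score = mean = (0.40000 + 0.78571 + 0.71429 + 0.76923 + 0.75000) / 5 = 0.6838

0.6838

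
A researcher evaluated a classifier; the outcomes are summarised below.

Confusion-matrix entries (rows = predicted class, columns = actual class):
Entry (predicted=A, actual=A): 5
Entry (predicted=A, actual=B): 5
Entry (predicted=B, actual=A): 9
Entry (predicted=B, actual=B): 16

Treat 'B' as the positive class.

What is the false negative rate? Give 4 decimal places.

FNR = FN/(FN+TP) = 5/(5+16) = 0.2381

0.2381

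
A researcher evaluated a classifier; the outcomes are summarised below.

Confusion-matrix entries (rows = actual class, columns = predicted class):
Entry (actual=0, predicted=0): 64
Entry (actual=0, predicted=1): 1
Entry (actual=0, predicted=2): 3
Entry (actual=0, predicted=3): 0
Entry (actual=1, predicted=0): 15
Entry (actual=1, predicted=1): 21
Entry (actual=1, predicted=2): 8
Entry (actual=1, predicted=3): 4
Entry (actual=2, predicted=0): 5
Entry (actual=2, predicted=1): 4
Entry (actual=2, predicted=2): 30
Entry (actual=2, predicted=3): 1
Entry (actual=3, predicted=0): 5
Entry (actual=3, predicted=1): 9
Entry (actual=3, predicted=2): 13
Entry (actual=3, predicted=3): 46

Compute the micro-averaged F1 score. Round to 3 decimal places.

0.703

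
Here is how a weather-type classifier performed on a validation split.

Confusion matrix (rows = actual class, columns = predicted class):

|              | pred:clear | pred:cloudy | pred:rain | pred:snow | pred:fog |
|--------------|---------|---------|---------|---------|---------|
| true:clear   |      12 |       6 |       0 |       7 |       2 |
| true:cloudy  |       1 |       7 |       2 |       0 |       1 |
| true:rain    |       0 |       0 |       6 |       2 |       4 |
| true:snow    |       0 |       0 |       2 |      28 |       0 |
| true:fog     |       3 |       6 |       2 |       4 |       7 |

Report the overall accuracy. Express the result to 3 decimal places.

0.588

Accuracy = trace / total = (12+7+6+28+7=60) / 102 = 60/102 = 0.588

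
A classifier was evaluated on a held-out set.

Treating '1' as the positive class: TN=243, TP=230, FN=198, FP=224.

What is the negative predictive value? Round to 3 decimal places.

0.551

NPV = TN/(TN+FN) = 243/(243+198) = 0.551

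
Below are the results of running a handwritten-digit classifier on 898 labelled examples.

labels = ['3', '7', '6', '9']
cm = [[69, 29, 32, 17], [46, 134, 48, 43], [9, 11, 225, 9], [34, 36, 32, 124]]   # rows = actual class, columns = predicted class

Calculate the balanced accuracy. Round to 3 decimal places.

0.600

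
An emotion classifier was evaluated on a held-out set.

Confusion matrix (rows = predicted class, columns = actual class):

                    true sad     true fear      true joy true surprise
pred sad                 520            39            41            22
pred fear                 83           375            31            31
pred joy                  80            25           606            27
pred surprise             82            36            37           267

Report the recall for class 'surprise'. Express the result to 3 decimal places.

One-vs-rest for 'surprise': TP = diagonal; FP = other classes predicted 'surprise'; FN = 'surprise' predicted as other.
recall = TP/(TP+FN).
surprise: TP=267, FN=22+31+27=80 → 267/347 = 0.7695

0.769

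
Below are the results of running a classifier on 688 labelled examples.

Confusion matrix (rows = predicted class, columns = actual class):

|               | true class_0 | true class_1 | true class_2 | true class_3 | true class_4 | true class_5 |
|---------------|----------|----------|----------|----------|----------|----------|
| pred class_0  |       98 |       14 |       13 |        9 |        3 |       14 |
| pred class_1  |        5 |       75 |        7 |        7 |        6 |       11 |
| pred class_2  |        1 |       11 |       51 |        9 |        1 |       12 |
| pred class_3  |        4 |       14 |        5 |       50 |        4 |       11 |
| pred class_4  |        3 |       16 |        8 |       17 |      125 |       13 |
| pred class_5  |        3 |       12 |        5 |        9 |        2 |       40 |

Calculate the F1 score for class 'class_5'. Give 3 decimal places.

Take TP from the diagonal, FP from the rest of the 'class_5' prediction marginal, FN from the rest of the 'class_5' actual marginal.
F1 score = 2·TP/(2·TP+FP+FN).
class_5: TP=40, FP=3+12+5+9+2=31, FN=14+11+12+11+13=61 → 80/172 = 0.4651

0.465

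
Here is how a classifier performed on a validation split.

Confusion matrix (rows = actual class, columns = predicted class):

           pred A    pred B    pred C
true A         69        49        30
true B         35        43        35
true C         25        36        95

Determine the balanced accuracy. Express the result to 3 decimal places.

Balanced accuracy = mean of per-class recall.
  A: recall = 69/148 = 0.4662
  B: recall = 43/113 = 0.3805
  C: recall = 95/156 = 0.6090
Mean = (0.4662 + 0.3805 + 0.6090) / 3 = 0.485

0.485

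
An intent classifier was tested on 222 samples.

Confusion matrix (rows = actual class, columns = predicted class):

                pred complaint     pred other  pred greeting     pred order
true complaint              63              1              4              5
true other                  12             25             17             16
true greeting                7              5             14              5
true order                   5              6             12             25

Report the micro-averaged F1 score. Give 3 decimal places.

0.572

Micro-averaging pools counts across classes: ΣTP=127, ΣFP=95, ΣFN=95.
Micro-F1 score = 2·TP/(2·TP+FP+FN) on pooled counts = 0.572 (equals overall accuracy in single-label multiclass).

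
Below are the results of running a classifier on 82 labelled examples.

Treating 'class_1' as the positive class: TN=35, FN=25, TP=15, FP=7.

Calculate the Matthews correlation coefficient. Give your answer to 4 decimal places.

MCC = (TP·TN − FP·FN) / √((TP+FP)(TP+FN)(TN+FP)(TN+FN))
Numerator = 15·35 − 7·25 = 350
Denominator = √(22·40·42·60) = √2217600 = 1489.1608
MCC = 350 / 1489.1608 = 0.2350

0.2350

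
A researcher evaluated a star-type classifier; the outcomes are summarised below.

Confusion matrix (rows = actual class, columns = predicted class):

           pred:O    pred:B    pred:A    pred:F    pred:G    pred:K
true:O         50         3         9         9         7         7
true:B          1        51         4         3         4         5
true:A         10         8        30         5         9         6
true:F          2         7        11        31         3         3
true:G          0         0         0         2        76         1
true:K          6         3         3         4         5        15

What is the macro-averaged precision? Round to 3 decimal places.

Per-class precision (TP/(TP+FP)):
  O: TP=50, FP=1+10+2+0+6=19 → 50/69 = 0.7246
  B: TP=51, FP=3+8+7+0+3=21 → 51/72 = 0.7083
  A: TP=30, FP=9+4+11+0+3=27 → 30/57 = 0.5263
  F: TP=31, FP=9+3+5+2+4=23 → 31/54 = 0.5741
  G: TP=76, FP=7+4+9+3+5=28 → 76/104 = 0.7308
  K: TP=15, FP=7+5+6+3+1=22 → 15/37 = 0.4054
Macro-precision = mean = (0.7246 + 0.7083 + 0.5263 + 0.5741 + 0.7308 + 0.4054) / 6 = 0.612

0.612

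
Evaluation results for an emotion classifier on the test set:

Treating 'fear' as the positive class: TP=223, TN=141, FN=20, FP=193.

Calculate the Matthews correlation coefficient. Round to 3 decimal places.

0.374

MCC = (TP·TN − FP·FN) / √((TP+FP)(TP+FN)(TN+FP)(TN+FN))
Numerator = 223·141 − 193·20 = 27583
Denominator = √(416·243·334·161) = √5435906112 = 73728.5977
MCC = 27583 / 73728.5977 = 0.374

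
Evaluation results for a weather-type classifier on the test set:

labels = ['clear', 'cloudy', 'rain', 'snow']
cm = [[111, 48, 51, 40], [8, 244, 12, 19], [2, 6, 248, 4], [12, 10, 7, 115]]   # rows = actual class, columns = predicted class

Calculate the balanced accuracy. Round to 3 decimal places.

Balanced accuracy = mean of per-class recall.
  clear: recall = 111/250 = 0.4440
  cloudy: recall = 244/283 = 0.8622
  rain: recall = 248/260 = 0.9538
  snow: recall = 115/144 = 0.7986
Mean = (0.4440 + 0.8622 + 0.9538 + 0.7986) / 4 = 0.765

0.765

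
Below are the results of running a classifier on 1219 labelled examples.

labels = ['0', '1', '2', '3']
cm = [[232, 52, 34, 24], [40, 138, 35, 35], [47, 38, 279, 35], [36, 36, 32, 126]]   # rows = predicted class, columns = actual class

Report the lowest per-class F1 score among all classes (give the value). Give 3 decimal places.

0.539

Per-class F1 score (2·TP/(2·TP+FP+FN)):
  0: TP=232, FP=52+34+24=110, FN=40+47+36=123 → 464/697 = 0.6657
  1: TP=138, FP=40+35+35=110, FN=52+38+36=126 → 276/512 = 0.5391
  2: TP=279, FP=47+38+35=120, FN=34+35+32=101 → 558/779 = 0.7163
  3: TP=126, FP=36+36+32=104, FN=24+35+35=94 → 252/450 = 0.5600
Lowest is class '1' with F1 score = 0.539.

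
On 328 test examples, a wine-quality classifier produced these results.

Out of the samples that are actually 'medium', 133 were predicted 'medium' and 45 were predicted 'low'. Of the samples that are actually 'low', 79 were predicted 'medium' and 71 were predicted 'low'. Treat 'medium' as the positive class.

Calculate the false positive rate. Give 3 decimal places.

0.527

FPR = FP/(FP+TN) = 79/(79+71) = 0.527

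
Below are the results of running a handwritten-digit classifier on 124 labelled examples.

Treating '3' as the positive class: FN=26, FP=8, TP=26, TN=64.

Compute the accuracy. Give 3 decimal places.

Accuracy = (TP+TN)/N = (26+64)/124 = 0.726

0.726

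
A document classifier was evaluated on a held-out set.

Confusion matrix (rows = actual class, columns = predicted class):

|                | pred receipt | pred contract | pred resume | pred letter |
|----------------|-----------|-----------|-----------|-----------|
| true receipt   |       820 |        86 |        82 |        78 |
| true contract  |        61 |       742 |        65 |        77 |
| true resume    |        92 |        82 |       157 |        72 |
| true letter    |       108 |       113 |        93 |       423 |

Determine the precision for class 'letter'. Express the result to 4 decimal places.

One-vs-rest for 'letter': TP = diagonal; FP = other classes predicted 'letter'; FN = 'letter' predicted as other.
precision = TP/(TP+FP).
letter: TP=423, FP=78+77+72=227 → 423/650 = 0.65077

0.6508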